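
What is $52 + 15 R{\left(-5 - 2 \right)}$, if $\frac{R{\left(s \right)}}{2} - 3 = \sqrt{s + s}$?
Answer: $142 + 30 i \sqrt{14} \approx 142.0 + 112.25 i$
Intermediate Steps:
$R{\left(s \right)} = 6 + 2 \sqrt{2} \sqrt{s}$ ($R{\left(s \right)} = 6 + 2 \sqrt{s + s} = 6 + 2 \sqrt{2 s} = 6 + 2 \sqrt{2} \sqrt{s}$)
$52 + 15 R{\left(-5 - 2 \right)} = 52 + 15 \left(6 + 2 \sqrt{2} \sqrt{-5 - 2}\right) = 52 + 15 \left(6 + 2 \sqrt{2} \sqrt{-7}\right) = 52 + 15 \left(6 + 2 \sqrt{2} i \sqrt{7}\right) = 52 + 15 \left(6 + 2 i \sqrt{14}\right) = 52 + \left(90 + 30 i \sqrt{14}\right) = 142 + 30 i \sqrt{14}$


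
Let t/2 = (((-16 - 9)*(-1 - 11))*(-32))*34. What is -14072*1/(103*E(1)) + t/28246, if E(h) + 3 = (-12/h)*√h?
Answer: -305549144/21820035 ≈ -14.003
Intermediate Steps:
E(h) = -3 - 12/√h (E(h) = -3 + (-12/h)*√h = -3 - 12/√h)
t = -652800 (t = 2*((((-16 - 9)*(-1 - 11))*(-32))*34) = 2*((-25*(-12)*(-32))*34) = 2*((300*(-32))*34) = 2*(-9600*34) = 2*(-326400) = -652800)
-14072*1/(103*E(1)) + t/28246 = -14072*1/(103*(-3 - 12/√1)) - 652800/28246 = -14072*1/(103*(-3 - 12*1)) - 652800*1/28246 = -14072*1/(103*(-3 - 12)) - 326400/14123 = -14072/((-15*103)) - 326400/14123 = -14072/(-1545) - 326400/14123 = -14072*(-1/1545) - 326400/14123 = 14072/1545 - 326400/14123 = -305549144/21820035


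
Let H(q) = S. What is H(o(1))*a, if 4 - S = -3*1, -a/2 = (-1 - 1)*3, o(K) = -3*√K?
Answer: 84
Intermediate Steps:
a = 12 (a = -2*(-1 - 1)*3 = -(-4)*3 = -2*(-6) = 12)
S = 7 (S = 4 - (-3) = 4 - 1*(-3) = 4 + 3 = 7)
H(q) = 7
H(o(1))*a = 7*12 = 84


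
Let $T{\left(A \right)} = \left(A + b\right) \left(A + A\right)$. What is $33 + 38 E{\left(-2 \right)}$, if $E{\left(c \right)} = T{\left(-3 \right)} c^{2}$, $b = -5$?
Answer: $7329$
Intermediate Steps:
$T{\left(A \right)} = 2 A \left(-5 + A\right)$ ($T{\left(A \right)} = \left(A - 5\right) \left(A + A\right) = \left(-5 + A\right) 2 A = 2 A \left(-5 + A\right)$)
$E{\left(c \right)} = 48 c^{2}$ ($E{\left(c \right)} = 2 \left(-3\right) \left(-5 - 3\right) c^{2} = 2 \left(-3\right) \left(-8\right) c^{2} = 48 c^{2}$)
$33 + 38 E{\left(-2 \right)} = 33 + 38 \cdot 48 \left(-2\right)^{2} = 33 + 38 \cdot 48 \cdot 4 = 33 + 38 \cdot 192 = 33 + 7296 = 7329$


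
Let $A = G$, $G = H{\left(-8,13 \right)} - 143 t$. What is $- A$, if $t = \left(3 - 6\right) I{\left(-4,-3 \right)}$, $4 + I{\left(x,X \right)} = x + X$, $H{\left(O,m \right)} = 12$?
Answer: $4707$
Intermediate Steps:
$I{\left(x,X \right)} = -4 + X + x$ ($I{\left(x,X \right)} = -4 + \left(x + X\right) = -4 + \left(X + x\right) = -4 + X + x$)
$t = 33$ ($t = \left(3 - 6\right) \left(-4 - 3 - 4\right) = \left(-3\right) \left(-11\right) = 33$)
$G = -4707$ ($G = 12 - 4719 = -4707$)
$A = -4707$
$- A = \left(-1\right) \left(-4707\right) = 4707$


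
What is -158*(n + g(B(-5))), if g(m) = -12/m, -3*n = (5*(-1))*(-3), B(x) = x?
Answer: 2054/5 ≈ 410.80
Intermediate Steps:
n = -5 (n = -5*(-1)*(-3)/3 = -(-5)*(-3)/3 = -1/3*15 = -5)
-158*(n + g(B(-5))) = -158*(-5 - 12/(-5)) = -158*(-5 - 12*(-1/5)) = -158*(-5 + 12/5) = -158*(-13/5) = 2054/5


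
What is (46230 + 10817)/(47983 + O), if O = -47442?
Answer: 57047/541 ≈ 105.45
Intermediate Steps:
(46230 + 10817)/(47983 + O) = (46230 + 10817)/(47983 - 47442) = 57047/541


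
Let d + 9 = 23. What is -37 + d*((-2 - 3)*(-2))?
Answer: 103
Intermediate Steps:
d = 14 (d = -9 + 23 = 14)
-37 + d*((-2 - 3)*(-2)) = -37 + 14*((-2 - 3)*(-2)) = -37 + 14*(-5*(-2)) = -37 + 14*10 = -37 + 140 = 103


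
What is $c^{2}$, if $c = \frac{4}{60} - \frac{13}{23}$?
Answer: $\frac{29584}{119025} \approx 0.24855$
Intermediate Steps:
$c = - \frac{172}{345}$ ($c = 4 \cdot \frac{1}{60} - \frac{13}{23} = \frac{1}{15} - \frac{13}{23} = - \frac{172}{345} \approx -0.49855$)
$c^{2} = \left(- \frac{172}{345}\right)^{2} = \frac{29584}{119025}$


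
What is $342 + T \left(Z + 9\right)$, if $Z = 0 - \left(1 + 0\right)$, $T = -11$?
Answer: $254$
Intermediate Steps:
$Z = -1$ ($Z = 0 - 1 = -1$)
$342 + T \left(Z + 9\right) = 342 - 11 \left(-1 + 9\right) = 342 - 88 = 254$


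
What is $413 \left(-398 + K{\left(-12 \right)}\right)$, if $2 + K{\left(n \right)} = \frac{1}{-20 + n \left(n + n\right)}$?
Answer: $- \frac{44273187}{268} \approx -1.652 \cdot 10^{5}$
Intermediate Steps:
$K{\left(n \right)} = -2 + \frac{1}{-20 + 2 n^{2}}$ ($K{\left(n \right)} = -2 + \frac{1}{-20 + n \left(n + n\right)} = -2 + \frac{1}{-20 + n 2 n} = -2 + \frac{1}{-20 + 2 n^{2}}$)
$413 \left(-398 + K{\left(-12 \right)}\right) = 413 \left(-398 + \frac{41 - 4 \left(-12\right)^{2}}{2 \left(-10 + \left(-12\right)^{2}\right)}\right) = 413 \left(-398 + \frac{41 - 576}{2 \left(-10 + 144\right)}\right) = 413 \left(-398 + \frac{41 - 576}{2 \cdot 134}\right) = 413 \left(-398 + \frac{1}{2} \cdot \frac{1}{134} \left(-535\right)\right) = 413 \left(-398 - \frac{535}{268}\right) = 413 \left(- \frac{107199}{268}\right) = - \frac{44273187}{268}$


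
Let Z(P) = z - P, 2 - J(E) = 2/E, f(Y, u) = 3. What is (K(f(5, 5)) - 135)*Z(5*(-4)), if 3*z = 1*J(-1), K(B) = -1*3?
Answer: -2944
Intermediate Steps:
J(E) = 2 - 2/E
K(B) = -3
z = 4/3 (z = (1*(2 - 2/(-1)))/3 = (1*(2 - 2*(-1)))/3 = (1*(2 + 2))/3 = (1*4)/3 = (1/3)*4 = 4/3 ≈ 1.3333)
Z(P) = 4/3 - P
(K(f(5, 5)) - 135)*Z(5*(-4)) = (-3 - 135)*(4/3 - 5*(-4)) = -138*(4/3 - 1*(-20)) = -138*(4/3 + 20) = -138*64/3 = -2944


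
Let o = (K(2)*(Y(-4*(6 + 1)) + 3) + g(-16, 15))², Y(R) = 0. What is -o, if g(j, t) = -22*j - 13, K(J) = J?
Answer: -119025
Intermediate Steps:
g(j, t) = -13 - 22*j
o = 119025 (o = (2*(0 + 3) + (-13 - 22*(-16)))² = (2*3 + (-13 + 352))² = (6 + 339)² = 345² = 119025)
-o = -1*119025 = -119025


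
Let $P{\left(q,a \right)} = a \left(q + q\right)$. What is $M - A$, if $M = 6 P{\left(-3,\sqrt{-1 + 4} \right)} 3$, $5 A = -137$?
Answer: $\frac{137}{5} - 108 \sqrt{3} \approx -159.66$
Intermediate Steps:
$A = - \frac{137}{5}$ ($A = \frac{1}{5} \left(-137\right) = - \frac{137}{5} \approx -27.4$)
$P{\left(q,a \right)} = 2 a q$ ($P{\left(q,a \right)} = a 2 q = 2 a q$)
$M = - 108 \sqrt{3}$ ($M = 6 \cdot 2 \sqrt{-1 + 4} \left(-3\right) 3 = 6 \cdot 2 \sqrt{3} \left(-3\right) 3 = 6 \left(- 6 \sqrt{3}\right) 3 = - 36 \sqrt{3} \cdot 3 = - 108 \sqrt{3} \approx -187.06$)
$M - A = - 108 \sqrt{3} - - \frac{137}{5} = - 108 \sqrt{3} + \frac{137}{5} = \frac{137}{5} - 108 \sqrt{3}$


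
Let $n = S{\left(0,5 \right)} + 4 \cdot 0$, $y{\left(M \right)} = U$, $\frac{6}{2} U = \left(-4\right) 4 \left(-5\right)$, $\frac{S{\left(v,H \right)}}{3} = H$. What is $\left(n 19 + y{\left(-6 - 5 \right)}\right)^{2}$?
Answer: $\frac{874225}{9} \approx 97136.0$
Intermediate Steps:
$S{\left(v,H \right)} = 3 H$
$U = \frac{80}{3}$ ($U = \frac{\left(-4\right) 4 \left(-5\right)}{3} = \frac{\left(-16\right) \left(-5\right)}{3} = \frac{1}{3} \cdot 80 = \frac{80}{3} \approx 26.667$)
$y{\left(M \right)} = \frac{80}{3}$
$n = 15$ ($n = 3 \cdot 5 + 4 \cdot 0 = 15 + 0 = 15$)
$\left(n 19 + y{\left(-6 - 5 \right)}\right)^{2} = \left(15 \cdot 19 + \frac{80}{3}\right)^{2} = \left(285 + \frac{80}{3}\right)^{2} = \left(\frac{935}{3}\right)^{2} = \frac{874225}{9}$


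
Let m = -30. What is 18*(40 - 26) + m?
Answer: 222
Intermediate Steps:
18*(40 - 26) + m = 18*(40 - 26) - 30 = 18*14 - 30 = 252 - 30 = 222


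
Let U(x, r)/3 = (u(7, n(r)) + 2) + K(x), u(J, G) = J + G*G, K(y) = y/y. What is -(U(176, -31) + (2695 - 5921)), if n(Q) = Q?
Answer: 313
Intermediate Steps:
K(y) = 1
u(J, G) = J + G²
U(x, r) = 30 + 3*r² (U(x, r) = 3*(((7 + r²) + 2) + 1) = 3*((9 + r²) + 1) = 3*(10 + r²) = 30 + 3*r²)
-(U(176, -31) + (2695 - 5921)) = -((30 + 3*(-31)²) + (2695 - 5921)) = -((30 + 3*961) - 3226) = -((30 + 2883) - 3226) = -(2913 - 3226) = -1*(-313) = 313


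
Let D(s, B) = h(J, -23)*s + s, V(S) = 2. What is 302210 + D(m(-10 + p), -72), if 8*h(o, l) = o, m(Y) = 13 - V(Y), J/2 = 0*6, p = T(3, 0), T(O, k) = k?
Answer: 302221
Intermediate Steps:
p = 0
J = 0 (J = 2*(0*6) = 2*0 = 0)
m(Y) = 11 (m(Y) = 13 - 1*2 = 13 - 2 = 11)
h(o, l) = o/8
D(s, B) = s (D(s, B) = ((1/8)*0)*s + s = 0*s + s = 0 + s = s)
302210 + D(m(-10 + p), -72) = 302210 + 11 = 302221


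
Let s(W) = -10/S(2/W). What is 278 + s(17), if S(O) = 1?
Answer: 268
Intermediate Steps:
s(W) = -10 (s(W) = -10/1 = -10*1 = -10)
278 + s(17) = 278 - 10 = 268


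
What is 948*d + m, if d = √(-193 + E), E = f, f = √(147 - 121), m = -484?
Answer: -484 + 948*I*√(193 - √26) ≈ -484.0 + 12995.0*I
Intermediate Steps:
f = √26 ≈ 5.0990
E = √26 ≈ 5.0990
d = √(-193 + √26) ≈ 13.708*I
948*d + m = 948*√(-193 + √26) - 484 = -484 + 948*√(-193 + √26)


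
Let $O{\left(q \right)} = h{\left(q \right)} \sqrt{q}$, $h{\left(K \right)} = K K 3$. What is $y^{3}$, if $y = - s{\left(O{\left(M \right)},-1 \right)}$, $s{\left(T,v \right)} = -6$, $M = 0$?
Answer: $216$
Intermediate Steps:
$h{\left(K \right)} = 3 K^{2}$ ($h{\left(K \right)} = K^{2} \cdot 3 = 3 K^{2}$)
$O{\left(q \right)} = 3 q^{\frac{5}{2}}$ ($O{\left(q \right)} = 3 q^{2} \sqrt{q} = 3 q^{\frac{5}{2}}$)
$y = 6$ ($y = \left(-1\right) \left(-6\right) = 6$)
$y^{3} = 6^{3} = 216$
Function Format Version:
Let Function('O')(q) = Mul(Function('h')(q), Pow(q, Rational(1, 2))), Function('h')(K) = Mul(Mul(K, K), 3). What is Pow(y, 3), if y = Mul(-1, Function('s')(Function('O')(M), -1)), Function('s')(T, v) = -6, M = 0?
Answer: 216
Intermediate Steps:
Function('h')(K) = Mul(3, Pow(K, 2)) (Function('h')(K) = Mul(Pow(K, 2), 3) = Mul(3, Pow(K, 2)))
Function('O')(q) = Mul(3, Pow(q, Rational(5, 2))) (Function('O')(q) = Mul(Mul(3, Pow(q, 2)), Pow(q, Rational(1, 2))) = Mul(3, Pow(q, Rational(5, 2))))
y = 6 (y = Mul(-1, -6) = 6)
Pow(y, 3) = Pow(6, 3) = 216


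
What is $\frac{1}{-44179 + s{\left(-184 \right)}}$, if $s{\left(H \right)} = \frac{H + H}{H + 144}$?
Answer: $- \frac{5}{220849} \approx -2.264 \cdot 10^{-5}$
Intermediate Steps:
$s{\left(H \right)} = \frac{2 H}{144 + H}$
$\frac{1}{-44179 + s{\left(-184 \right)}} = \frac{1}{-44179 + 2 \left(-184\right) \frac{1}{144 - 184}} = \frac{1}{-44179 + 2 \left(-184\right) \frac{1}{-40}} = \frac{1}{-44179 + 2 \left(-184\right) \left(- \frac{1}{40}\right)} = \frac{1}{-44179 + \frac{46}{5}} = \frac{1}{- \frac{220849}{5}} = - \frac{5}{220849}$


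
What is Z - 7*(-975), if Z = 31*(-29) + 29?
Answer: 5955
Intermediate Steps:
Z = -870 (Z = -899 + 29 = -870)
Z - 7*(-975) = -870 - 7*(-975) = -870 + 6825 = 5955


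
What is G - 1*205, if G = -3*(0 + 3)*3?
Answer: -232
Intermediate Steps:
G = -27 (G = -3*3*3 = -9*3 = -27)
G - 1*205 = -27 - 1*205 = -27 - 205 = -232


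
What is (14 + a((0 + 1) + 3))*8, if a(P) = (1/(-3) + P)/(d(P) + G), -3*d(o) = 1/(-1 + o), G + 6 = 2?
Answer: 3880/37 ≈ 104.86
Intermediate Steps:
G = -4 (G = -6 + 2 = -4)
d(o) = -1/(3*(-1 + o))
a(P) = (-⅓ + P)/(-4 - 1/(-3 + 3*P)) (a(P) = (1/(-3) + P)/(-1/(-3 + 3*P) - 4) = (-⅓ + P)/(-4 - 1/(-3 + 3*P)))
(14 + a((0 + 1) + 3))*8 = (14 - (-1 + ((0 + 1) + 3))*(-1 + 3*((0 + 1) + 3))/(-11 + 12*((0 + 1) + 3)))*8 = (14 - (-1 + (1 + 3))*(-1 + 3*(1 + 3))/(-11 + 12*(1 + 3)))*8 = (14 - (-1 + 4)*(-1 + 3*4)/(-11 + 12*4))*8 = (14 - 1*3*(-1 + 12)/(-11 + 48))*8 = (14 - 1*3*11/37)*8 = (14 - 1*1/37*3*11)*8 = (14 - 33/37)*8 = (485/37)*8 = 3880/37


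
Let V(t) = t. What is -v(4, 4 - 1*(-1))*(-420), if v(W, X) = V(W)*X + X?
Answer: 10500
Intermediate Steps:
v(W, X) = X + W*X (v(W, X) = W*X + X = X + W*X)
-v(4, 4 - 1*(-1))*(-420) = -(4 - 1*(-1))*(1 + 4)*(-420) = -(4 + 1)*5*(-420) = -5*5*(-420) = -25*(-420) = -1*(-10500) = 10500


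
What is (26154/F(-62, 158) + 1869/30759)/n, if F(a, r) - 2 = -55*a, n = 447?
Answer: 135141319/7818753246 ≈ 0.017284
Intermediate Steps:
F(a, r) = 2 - 55*a
(26154/F(-62, 158) + 1869/30759)/n = (26154/(2 - 55*(-62)) + 1869/30759)/447 = (26154/(2 + 3410) + 1869*(1/30759))*(1/447) = (26154/3412 + 623/10253)*(1/447) = (26154*(1/3412) + 623/10253)*(1/447) = (13077/1706 + 623/10253)*(1/447) = (135141319/17491618)*(1/447) = 135141319/7818753246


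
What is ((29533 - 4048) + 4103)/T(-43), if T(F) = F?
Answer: -29588/43 ≈ -688.09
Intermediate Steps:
((29533 - 4048) + 4103)/T(-43) = ((29533 - 4048) + 4103)/(-43) = (25485 + 4103)*(-1/43) = 29588*(-1/43) = -29588/43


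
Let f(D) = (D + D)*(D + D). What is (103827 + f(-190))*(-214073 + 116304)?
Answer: -24268905563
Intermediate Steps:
f(D) = 4*D² (f(D) = (2*D)*(2*D) = 4*D²)
(103827 + f(-190))*(-214073 + 116304) = (103827 + 4*(-190)²)*(-214073 + 116304) = (103827 + 4*36100)*(-97769) = (103827 + 144400)*(-97769) = 248227*(-97769) = -24268905563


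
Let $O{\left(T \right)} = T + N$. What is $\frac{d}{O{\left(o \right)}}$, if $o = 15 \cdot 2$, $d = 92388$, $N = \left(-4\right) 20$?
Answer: $- \frac{46194}{25} \approx -1847.8$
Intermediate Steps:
$N = -80$
$o = 30$
$O{\left(T \right)} = -80 + T$ ($O{\left(T \right)} = T - 80 = -80 + T$)
$\frac{d}{O{\left(o \right)}} = \frac{92388}{-80 + 30} = \frac{92388}{-50} = 92388 \left(- \frac{1}{50}\right) = - \frac{46194}{25}$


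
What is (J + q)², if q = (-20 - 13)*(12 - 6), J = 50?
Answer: 21904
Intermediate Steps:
q = -198 (q = -33*6 = -198)
(J + q)² = (50 - 198)² = (-148)² = 21904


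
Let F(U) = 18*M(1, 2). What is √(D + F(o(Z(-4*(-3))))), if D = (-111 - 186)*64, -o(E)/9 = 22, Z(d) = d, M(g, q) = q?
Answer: 6*I*√527 ≈ 137.74*I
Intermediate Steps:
o(E) = -198 (o(E) = -9*22 = -198)
D = -19008 (D = -297*64 = -19008)
F(U) = 36 (F(U) = 18*2 = 36)
√(D + F(o(Z(-4*(-3))))) = √(-19008 + 36) = √(-18972) = 6*I*√527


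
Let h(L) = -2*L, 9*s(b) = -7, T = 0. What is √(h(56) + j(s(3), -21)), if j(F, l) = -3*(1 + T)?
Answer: I*√115 ≈ 10.724*I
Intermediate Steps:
s(b) = -7/9 (s(b) = (⅑)*(-7) = -7/9)
j(F, l) = -3 (j(F, l) = -3*(1 + 0) = -3*1 = -3)
√(h(56) + j(s(3), -21)) = √(-2*56 - 3) = √(-112 - 3) = √(-115) = I*√115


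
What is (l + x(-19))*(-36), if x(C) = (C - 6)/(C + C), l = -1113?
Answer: 760842/19 ≈ 40044.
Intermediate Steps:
x(C) = (-6 + C)/(2*C) (x(C) = (-6 + C)/((2*C)) = (-6 + C)*(1/(2*C)) = (-6 + C)/(2*C))
(l + x(-19))*(-36) = (-1113 + (½)*(-6 - 19)/(-19))*(-36) = (-1113 + (½)*(-1/19)*(-25))*(-36) = (-1113 + 25/38)*(-36) = -42269/38*(-36) = 760842/19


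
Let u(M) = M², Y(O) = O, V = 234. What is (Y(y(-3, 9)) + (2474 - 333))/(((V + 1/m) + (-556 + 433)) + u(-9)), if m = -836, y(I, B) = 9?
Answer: 1797400/160511 ≈ 11.198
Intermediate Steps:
(Y(y(-3, 9)) + (2474 - 333))/(((V + 1/m) + (-556 + 433)) + u(-9)) = (9 + (2474 - 333))/(((234 + 1/(-836)) + (-556 + 433)) + (-9)²) = (9 + 2141)/(((234 - 1/836) - 123) + 81) = 2150/((195623/836 - 123) + 81) = 2150/(92795/836 + 81) = 2150/(160511/836) = 2150*(836/160511) = 1797400/160511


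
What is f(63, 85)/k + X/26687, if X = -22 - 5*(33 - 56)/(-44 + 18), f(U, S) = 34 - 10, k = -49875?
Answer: -16972271/11535455750 ≈ -0.0014713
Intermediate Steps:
f(U, S) = 24
X = -687/26 (X = -22 - (-115)/(-26) = -22 - (-115)*(-1)/26 = -22 - 5*23/26 = -22 - 115/26 = -687/26 ≈ -26.423)
f(63, 85)/k + X/26687 = 24/(-49875) - 687/26/26687 = 24*(-1/49875) - 687/26*1/26687 = -8/16625 - 687/693862 = -16972271/11535455750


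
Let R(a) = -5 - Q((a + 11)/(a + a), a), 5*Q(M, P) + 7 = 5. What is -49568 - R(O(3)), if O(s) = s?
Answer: -247817/5 ≈ -49563.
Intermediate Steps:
Q(M, P) = -⅖ (Q(M, P) = -7/5 + (⅕)*5 = -7/5 + 1 = -⅖)
R(a) = -23/5 (R(a) = -5 - 1*(-⅖) = -5 + ⅖ = -23/5)
-49568 - R(O(3)) = -49568 - 1*(-23/5) = -49568 + 23/5 = -247817/5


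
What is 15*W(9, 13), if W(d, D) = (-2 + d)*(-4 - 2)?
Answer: -630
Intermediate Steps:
W(d, D) = 12 - 6*d (W(d, D) = (-2 + d)*(-6) = 12 - 6*d)
15*W(9, 13) = 15*(12 - 6*9) = 15*(12 - 54) = 15*(-42) = -630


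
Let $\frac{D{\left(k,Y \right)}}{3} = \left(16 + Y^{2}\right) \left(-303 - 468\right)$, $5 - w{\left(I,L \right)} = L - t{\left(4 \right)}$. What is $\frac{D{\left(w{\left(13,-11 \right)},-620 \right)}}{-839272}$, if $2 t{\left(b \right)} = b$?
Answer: $\frac{111144276}{104909} \approx 1059.4$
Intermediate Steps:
$t{\left(b \right)} = \frac{b}{2}$
$w{\left(I,L \right)} = 7 - L$ ($w{\left(I,L \right)} = 5 - \left(L - \frac{1}{2} \cdot 4\right) = 5 - \left(L - 2\right) = 5 - \left(-2 + L\right) = 7 - L$)
$D{\left(k,Y \right)} = -37008 - 2313 Y^{2}$ ($D{\left(k,Y \right)} = 3 \left(16 + Y^{2}\right) \left(-303 - 468\right) = 3 \left(16 + Y^{2}\right) \left(-771\right) = 3 \left(-12336 - 771 Y^{2}\right) = -37008 - 2313 Y^{2}$)
$\frac{D{\left(w{\left(13,-11 \right)},-620 \right)}}{-839272} = \frac{-37008 - 2313 \left(-620\right)^{2}}{-839272} = \left(-37008 - 889117200\right) \left(- \frac{1}{839272}\right) = \left(-889154208\right) \left(- \frac{1}{839272}\right) = \frac{111144276}{104909}$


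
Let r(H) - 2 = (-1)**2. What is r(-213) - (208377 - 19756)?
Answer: -188618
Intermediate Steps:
r(H) = 3 (r(H) = 2 + (-1)**2 = 2 + 1 = 3)
r(-213) - (208377 - 19756) = 3 - (208377 - 19756) = 3 - 1*188621 = 3 - 188621 = -188618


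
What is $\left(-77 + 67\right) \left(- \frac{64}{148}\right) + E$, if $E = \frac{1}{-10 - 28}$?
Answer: $\frac{6043}{1406} \approx 4.298$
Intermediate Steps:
$E = - \frac{1}{38}$ ($E = \frac{1}{-38} = - \frac{1}{38} \approx -0.026316$)
$\left(-77 + 67\right) \left(- \frac{64}{148}\right) + E = \left(-77 + 67\right) \left(- \frac{64}{148}\right) - \frac{1}{38} = - 10 \left(\left(-64\right) \frac{1}{148}\right) - \frac{1}{38} = \left(-10\right) \left(- \frac{16}{37}\right) - \frac{1}{38} = \frac{160}{37} - \frac{1}{38} = \frac{6043}{1406}$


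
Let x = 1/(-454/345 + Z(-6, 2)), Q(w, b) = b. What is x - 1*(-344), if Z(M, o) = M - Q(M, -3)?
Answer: 511871/1489 ≈ 343.77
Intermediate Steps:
Z(M, o) = 3 + M (Z(M, o) = M - 1*(-3) = M + 3 = 3 + M)
x = -345/1489 (x = 1/(-454/345 + (3 - 6)) = 1/(-454*1/345 - 3) = 1/(-454/345 - 3) = 1/(-1489/345) = -345/1489 ≈ -0.23170)
x - 1*(-344) = -345/1489 - 1*(-344) = -345/1489 + 344 = 511871/1489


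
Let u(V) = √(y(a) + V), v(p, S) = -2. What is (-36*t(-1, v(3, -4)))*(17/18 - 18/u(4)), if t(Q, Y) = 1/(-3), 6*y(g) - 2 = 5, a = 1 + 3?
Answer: 34/3 - 216*√186/31 ≈ -83.694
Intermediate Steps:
a = 4
y(g) = 7/6 (y(g) = ⅓ + (⅙)*5 = ⅓ + ⅚ = 7/6)
u(V) = √(7/6 + V)
t(Q, Y) = -⅓
(-36*t(-1, v(3, -4)))*(17/18 - 18/u(4)) = (-36*(-⅓))*(17/18 - 18*6/√(42 + 36*4)) = 12*(17*(1/18) - 18*6/√(42 + 144)) = 12*(17/18 - 18*√186/31) = 34/3 - 216*√186/31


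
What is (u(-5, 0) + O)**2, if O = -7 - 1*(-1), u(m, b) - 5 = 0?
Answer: 1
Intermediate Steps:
u(m, b) = 5 (u(m, b) = 5 + 0 = 5)
O = -6 (O = -7 + 1 = -6)
(u(-5, 0) + O)**2 = (5 - 6)**2 = (-1)**2 = 1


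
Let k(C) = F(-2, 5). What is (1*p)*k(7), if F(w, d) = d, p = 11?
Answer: 55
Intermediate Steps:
k(C) = 5
(1*p)*k(7) = (1*11)*5 = 11*5 = 55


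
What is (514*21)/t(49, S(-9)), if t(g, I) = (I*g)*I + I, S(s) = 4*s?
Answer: 1799/10578 ≈ 0.17007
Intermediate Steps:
t(g, I) = I + g*I² (t(g, I) = g*I² + I = I + g*I²)
(514*21)/t(49, S(-9)) = (514*21)/(((4*(-9))*(1 + (4*(-9))*49))) = 10794/((-36*(1 - 36*49))) = 10794/((-36*(1 - 1764))) = 10794/((-36*(-1763))) = 10794/63468 = 10794*(1/63468) = 1799/10578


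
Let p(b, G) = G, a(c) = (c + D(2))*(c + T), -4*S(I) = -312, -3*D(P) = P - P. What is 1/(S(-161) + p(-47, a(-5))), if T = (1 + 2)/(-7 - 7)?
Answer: 14/1457 ≈ 0.0096088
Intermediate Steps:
T = -3/14 (T = 3/(-14) = 3*(-1/14) = -3/14 ≈ -0.21429)
D(P) = 0 (D(P) = -(P - P)/3 = -⅓*0 = 0)
S(I) = 78 (S(I) = -¼*(-312) = 78)
a(c) = c*(-3/14 + c) (a(c) = (c + 0)*(c - 3/14) = c*(-3/14 + c))
1/(S(-161) + p(-47, a(-5))) = 1/(78 + (1/14)*(-5)*(-3 + 14*(-5))) = 1/(78 + (1/14)*(-5)*(-3 - 70)) = 1/(78 + (1/14)*(-5)*(-73)) = 1/(78 + 365/14) = 1/(1457/14) = 14/1457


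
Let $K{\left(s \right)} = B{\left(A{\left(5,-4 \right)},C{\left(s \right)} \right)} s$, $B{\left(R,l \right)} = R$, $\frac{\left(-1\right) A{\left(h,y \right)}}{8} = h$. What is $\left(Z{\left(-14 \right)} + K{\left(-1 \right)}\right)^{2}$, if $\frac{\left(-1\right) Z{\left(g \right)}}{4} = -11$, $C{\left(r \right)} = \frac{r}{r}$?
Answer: $7056$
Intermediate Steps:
$A{\left(h,y \right)} = - 8 h$
$C{\left(r \right)} = 1$
$Z{\left(g \right)} = 44$ ($Z{\left(g \right)} = \left(-4\right) \left(-11\right) = 44$)
$K{\left(s \right)} = - 40 s$ ($K{\left(s \right)} = \left(-8\right) 5 s = - 40 s$)
$\left(Z{\left(-14 \right)} + K{\left(-1 \right)}\right)^{2} = \left(44 - -40\right)^{2} = \left(44 + 40\right)^{2} = 84^{2} = 7056$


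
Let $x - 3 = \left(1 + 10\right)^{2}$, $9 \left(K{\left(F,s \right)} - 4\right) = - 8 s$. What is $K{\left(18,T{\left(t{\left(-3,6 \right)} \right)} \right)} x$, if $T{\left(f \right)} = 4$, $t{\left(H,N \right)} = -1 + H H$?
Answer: $\frac{496}{9} \approx 55.111$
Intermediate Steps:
$t{\left(H,N \right)} = -1 + H^{2}$
$K{\left(F,s \right)} = 4 - \frac{8 s}{9}$ ($K{\left(F,s \right)} = 4 + \frac{\left(-8\right) s}{9} = 4 - \frac{8 s}{9}$)
$x = 124$ ($x = 3 + \left(1 + 10\right)^{2} = 3 + 11^{2} = 3 + 121 = 124$)
$K{\left(18,T{\left(t{\left(-3,6 \right)} \right)} \right)} x = \left(4 - \frac{32}{9}\right) 124 = \frac{4}{9} \cdot 124 = \frac{496}{9}$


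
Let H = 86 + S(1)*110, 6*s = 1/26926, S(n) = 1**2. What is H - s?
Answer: 31664975/161556 ≈ 196.00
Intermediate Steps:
S(n) = 1
s = 1/161556 (s = (1/6)/26926 = (1/6)*(1/26926) = 1/161556 ≈ 6.1898e-6)
H = 196 (H = 86 + 1*110 = 86 + 110 = 196)
H - s = 196 - 1*1/161556 = 196 - 1/161556 = 31664975/161556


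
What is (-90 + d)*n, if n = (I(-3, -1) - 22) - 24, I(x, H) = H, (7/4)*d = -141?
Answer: 56118/7 ≈ 8016.9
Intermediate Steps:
d = -564/7 (d = (4/7)*(-141) = -564/7 ≈ -80.571)
n = -47 (n = (-1 - 22) - 24 = -23 - 24 = -47)
(-90 + d)*n = (-90 - 564/7)*(-47) = -1194/7*(-47) = 56118/7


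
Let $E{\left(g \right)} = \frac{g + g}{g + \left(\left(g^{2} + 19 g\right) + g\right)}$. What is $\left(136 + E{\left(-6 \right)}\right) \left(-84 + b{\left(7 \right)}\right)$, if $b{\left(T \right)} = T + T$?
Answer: $- \frac{28588}{3} \approx -9529.3$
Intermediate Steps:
$b{\left(T \right)} = 2 T$
$E{\left(g \right)} = \frac{2 g}{g^{2} + 21 g}$ ($E{\left(g \right)} = \frac{2 g}{g + \left(g^{2} + 20 g\right)} = \frac{2 g}{g^{2} + 21 g}$)
$\left(136 + E{\left(-6 \right)}\right) \left(-84 + b{\left(7 \right)}\right) = \left(136 + \frac{2}{21 - 6}\right) \left(-84 + 2 \cdot 7\right) = \left(136 + \frac{2}{15}\right) \left(-84 + 14\right) = \left(136 + 2 \cdot \frac{1}{15}\right) \left(-70\right) = \left(136 + \frac{2}{15}\right) \left(-70\right) = \frac{2042}{15} \left(-70\right) = - \frac{28588}{3}$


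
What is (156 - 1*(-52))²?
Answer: 43264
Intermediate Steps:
(156 - 1*(-52))² = (156 + 52)² = 208² = 43264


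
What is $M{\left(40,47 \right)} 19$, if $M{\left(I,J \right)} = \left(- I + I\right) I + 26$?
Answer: $494$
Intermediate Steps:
$M{\left(I,J \right)} = 26$ ($M{\left(I,J \right)} = 0 I + 26 = 0 + 26 = 26$)
$M{\left(40,47 \right)} 19 = 26 \cdot 19 = 494$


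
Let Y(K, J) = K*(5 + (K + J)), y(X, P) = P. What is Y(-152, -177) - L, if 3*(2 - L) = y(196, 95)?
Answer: 147833/3 ≈ 49278.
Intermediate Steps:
L = -89/3 (L = 2 - ⅓*95 = 2 - 95/3 = -89/3 ≈ -29.667)
Y(K, J) = K*(5 + J + K) (Y(K, J) = K*(5 + (J + K)) = K*(5 + J + K))
Y(-152, -177) - L = -152*(5 - 177 - 152) - 1*(-89/3) = -152*(-324) + 89/3 = 49248 + 89/3 = 147833/3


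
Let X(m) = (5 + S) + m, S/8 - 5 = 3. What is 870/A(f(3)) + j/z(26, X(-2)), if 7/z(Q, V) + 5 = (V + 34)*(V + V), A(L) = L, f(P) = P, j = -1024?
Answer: -13851666/7 ≈ -1.9788e+6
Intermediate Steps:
S = 64 (S = 40 + 8*3 = 40 + 24 = 64)
X(m) = 69 + m (X(m) = (5 + 64) + m = 69 + m)
z(Q, V) = 7/(-5 + 2*V*(34 + V)) (z(Q, V) = 7/(-5 + (V + 34)*(V + V)) = 7/(-5 + (34 + V)*(2*V)) = 7/(-5 + 2*V*(34 + V)))
870/A(f(3)) + j/z(26, X(-2)) = 870/3 - (-5120/7 + 2048*(69 - 2)²/7 + 69632*(69 - 2)/7) = 870*(⅓) - 1024/(7/(-5 + 2*67² + 68*67)) = 290 - 1024/(7/(-5 + 2*4489 + 4556)) = 290 - 1024/(7/(-5 + 8978 + 4556)) = 290 - 1024/(7/13529) = 290 - 1024/(7*(1/13529)) = 290 - 1024/7/13529 = 290 - 1024*13529/7 = 290 - 13853696/7 = -13851666/7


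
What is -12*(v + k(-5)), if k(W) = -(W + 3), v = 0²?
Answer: -24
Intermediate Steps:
v = 0
k(W) = -3 - W (k(W) = -(3 + W) = -3 - W)
-12*(v + k(-5)) = -12*(0 + (-3 - 1*(-5))) = -12*(0 + (-3 + 5)) = -12*(0 + 2) = -12*2 = -24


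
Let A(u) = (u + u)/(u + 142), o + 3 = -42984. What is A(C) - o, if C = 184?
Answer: 7007065/163 ≈ 42988.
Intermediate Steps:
o = -42987 (o = -3 - 42984 = -42987)
A(u) = 2*u/(142 + u) (A(u) = (2*u)/(142 + u) = 2*u/(142 + u))
A(C) - o = 2*184/(142 + 184) - 1*(-42987) = 2*184/326 + 42987 = 2*184*(1/326) + 42987 = 184/163 + 42987 = 7007065/163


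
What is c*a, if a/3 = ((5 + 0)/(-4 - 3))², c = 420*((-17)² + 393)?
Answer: 3069000/7 ≈ 4.3843e+5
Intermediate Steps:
c = 286440 (c = 420*(289 + 393) = 420*682 = 286440)
a = 75/49 (a = 3*((5 + 0)/(-4 - 3))² = 3*(5/(-7))² = 3*(5*(-⅐))² = 3*(-5/7)² = 3*(25/49) = 75/49 ≈ 1.5306)
c*a = 286440*(75/49) = 3069000/7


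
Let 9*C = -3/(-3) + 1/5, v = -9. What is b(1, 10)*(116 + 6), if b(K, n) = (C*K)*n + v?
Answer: -2806/3 ≈ -935.33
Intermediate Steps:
C = 2/15 (C = (-3/(-3) + 1/5)/9 = (-3*(-⅓) + 1*(⅕))/9 = (1 + ⅕)/9 = (⅑)*(6/5) = 2/15 ≈ 0.13333)
b(K, n) = -9 + 2*K*n/15 (b(K, n) = (2*K/15)*n - 9 = 2*K*n/15 - 9 = -9 + 2*K*n/15)
b(1, 10)*(116 + 6) = (-9 + (2/15)*1*10)*(116 + 6) = (-9 + 4/3)*122 = -23/3*122 = -2806/3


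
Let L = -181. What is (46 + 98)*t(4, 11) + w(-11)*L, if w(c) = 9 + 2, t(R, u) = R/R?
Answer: -1847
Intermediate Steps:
t(R, u) = 1
w(c) = 11
(46 + 98)*t(4, 11) + w(-11)*L = (46 + 98)*1 + 11*(-181) = 144*1 - 1991 = 144 - 1991 = -1847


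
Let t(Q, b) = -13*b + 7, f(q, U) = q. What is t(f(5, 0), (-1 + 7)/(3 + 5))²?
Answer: 121/16 ≈ 7.5625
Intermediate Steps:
t(Q, b) = 7 - 13*b
t(f(5, 0), (-1 + 7)/(3 + 5))² = (7 - 13*(-1 + 7)/(3 + 5))² = (7 - 78/8)² = (7 - 13*¾)² = (7 - 39/4)² = (-11/4)² = 121/16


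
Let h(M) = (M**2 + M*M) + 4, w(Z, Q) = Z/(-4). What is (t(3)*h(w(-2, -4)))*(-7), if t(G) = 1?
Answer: -63/2 ≈ -31.500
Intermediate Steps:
w(Z, Q) = -Z/4 (w(Z, Q) = Z*(-1/4) = -Z/4)
h(M) = 4 + 2*M**2 (h(M) = (M**2 + M**2) + 4 = 2*M**2 + 4 = 4 + 2*M**2)
(t(3)*h(w(-2, -4)))*(-7) = (1*(4 + 2*(-1/4*(-2))**2))*(-7) = (1*(4 + 2*(1/2)**2))*(-7) = (1*(4 + 2*(1/4)))*(-7) = (1*(4 + 1/2))*(-7) = (1*(9/2))*(-7) = (9/2)*(-7) = -63/2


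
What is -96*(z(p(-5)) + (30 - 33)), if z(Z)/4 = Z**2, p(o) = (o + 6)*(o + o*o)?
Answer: -153312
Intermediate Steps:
p(o) = (6 + o)*(o + o**2)
z(Z) = 4*Z**2
-96*(z(p(-5)) + (30 - 33)) = -96*(4*(-5*(6 + (-5)**2 + 7*(-5)))**2 + (30 - 33)) = -96*(4*(-5*(6 + 25 - 35))**2 - 3) = -96*(4*(-5*(-4))**2 - 3) = -96*(4*20**2 - 3) = -96*(4*400 - 3) = -96*(1600 - 3) = -96*1597 = -153312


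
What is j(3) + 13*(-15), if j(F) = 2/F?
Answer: -583/3 ≈ -194.33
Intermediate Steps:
j(3) + 13*(-15) = 2/3 + 13*(-15) = 2*(⅓) - 195 = ⅔ - 195 = -583/3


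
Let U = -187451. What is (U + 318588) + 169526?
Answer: 300663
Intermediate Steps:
(U + 318588) + 169526 = (-187451 + 318588) + 169526 = 131137 + 169526 = 300663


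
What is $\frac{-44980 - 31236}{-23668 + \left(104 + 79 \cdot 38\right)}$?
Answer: $\frac{38108}{10281} \approx 3.7066$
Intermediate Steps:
$\frac{-44980 - 31236}{-23668 + \left(104 + 79 \cdot 38\right)} = - \frac{76216}{-23668 + \left(104 + 3002\right)} = - \frac{76216}{-23668 + 3106} = - \frac{76216}{-20562} = \left(-76216\right) \left(- \frac{1}{20562}\right) = \frac{38108}{10281}$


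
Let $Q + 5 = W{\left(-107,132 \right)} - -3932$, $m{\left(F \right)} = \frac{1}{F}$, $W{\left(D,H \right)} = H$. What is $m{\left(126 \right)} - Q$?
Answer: $- \frac{511433}{126} \approx -4059.0$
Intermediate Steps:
$Q = 4059$ ($Q = -5 + \left(132 - -3932\right) = -5 + \left(132 + 3932\right) = -5 + 4064 = 4059$)
$m{\left(126 \right)} - Q = \frac{1}{126} - 4059 = - \frac{511433}{126}$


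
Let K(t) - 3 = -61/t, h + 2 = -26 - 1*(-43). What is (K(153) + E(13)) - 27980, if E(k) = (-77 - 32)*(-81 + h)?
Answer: -3179860/153 ≈ -20783.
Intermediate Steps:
h = 15 (h = -2 + (-26 - 1*(-43)) = -2 + (-26 + 43) = -2 + 17 = 15)
K(t) = 3 - 61/t
E(k) = 7194 (E(k) = (-77 - 32)*(-81 + 15) = -109*(-66) = 7194)
(K(153) + E(13)) - 27980 = ((3 - 61/153) + 7194) - 27980 = (398/153 + 7194) - 27980 = 1101080/153 - 27980 = -3179860/153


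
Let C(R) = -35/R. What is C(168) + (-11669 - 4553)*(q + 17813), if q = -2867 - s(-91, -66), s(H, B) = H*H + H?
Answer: -2630299973/24 ≈ -1.0960e+8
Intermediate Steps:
s(H, B) = H + H² (s(H, B) = H² + H = H + H²)
q = -11057 (q = -2867 - (-91)*(1 - 91) = -2867 - (-91)*(-90) = -2867 - 1*8190 = -2867 - 8190 = -11057)
C(168) + (-11669 - 4553)*(q + 17813) = -35/168 + (-11669 - 4553)*(-11057 + 17813) = -35*1/168 - 16222*6756 = -5/24 - 109595832 = -2630299973/24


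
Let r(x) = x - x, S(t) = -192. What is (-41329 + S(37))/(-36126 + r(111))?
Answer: 41521/36126 ≈ 1.1493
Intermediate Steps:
r(x) = 0
(-41329 + S(37))/(-36126 + r(111)) = (-41329 - 192)/(-36126 + 0) = -41521/(-36126) = -41521*(-1/36126) = 41521/36126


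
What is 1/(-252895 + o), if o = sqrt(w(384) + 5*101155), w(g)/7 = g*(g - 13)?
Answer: -252895/63954378002 - sqrt(1503023)/63954378002 ≈ -3.9735e-6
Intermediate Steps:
w(g) = 7*g*(-13 + g) (w(g) = 7*(g*(g - 13)) = 7*(g*(-13 + g)) = 7*g*(-13 + g))
o = sqrt(1503023) (o = sqrt(7*384*(-13 + 384) + 5*101155) = sqrt(7*384*371 + 505775) = sqrt(997248 + 505775) = sqrt(1503023) ≈ 1226.0)
1/(-252895 + o) = 1/(-252895 + sqrt(1503023))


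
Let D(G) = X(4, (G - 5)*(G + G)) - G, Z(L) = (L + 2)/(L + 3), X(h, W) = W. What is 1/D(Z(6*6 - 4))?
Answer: -1225/10778 ≈ -0.11366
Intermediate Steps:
Z(L) = (2 + L)/(3 + L)
D(G) = -G + 2*G*(-5 + G) (D(G) = (G - 5)*(G + G) - G = (-5 + G)*(2*G) - G = 2*G*(-5 + G) - G = -G + 2*G*(-5 + G))
1/D(Z(6*6 - 4)) = 1/(((2 + (6*6 - 4))/(3 + (6*6 - 4)))*(-11 + 2*((2 + (6*6 - 4))/(3 + (6*6 - 4))))) = 1/(((2 + (36 - 4))/(3 + (36 - 4)))*(-11 + 2*((2 + (36 - 4))/(3 + (36 - 4))))) = 1/(((2 + 32)/(3 + 32))*(-11 + 2*((2 + 32)/(3 + 32)))) = 1/((34/35)*(-11 + 2*(34/35))) = 1/(((1/35)*34)*(-11 + 2*((1/35)*34))) = 1/(34*(-11 + 2*(34/35))/35) = 1/(34*(-11 + 68/35)/35) = 1/((34/35)*(-317/35)) = 1/(-10778/1225) = -1225/10778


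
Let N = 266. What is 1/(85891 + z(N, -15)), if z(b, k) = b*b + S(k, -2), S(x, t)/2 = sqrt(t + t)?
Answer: 156647/24538282625 - 4*I/24538282625 ≈ 6.3838e-6 - 1.6301e-10*I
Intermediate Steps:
S(x, t) = 2*sqrt(2)*sqrt(t) (S(x, t) = 2*sqrt(t + t) = 2*sqrt(2*t) = 2*(sqrt(2)*sqrt(t)) = 2*sqrt(2)*sqrt(t))
z(b, k) = b**2 + 4*I (z(b, k) = b*b + 2*sqrt(2)*sqrt(-2) = b**2 + 2*sqrt(2)*(I*sqrt(2)) = b**2 + 4*I)
1/(85891 + z(N, -15)) = 1/(85891 + (266**2 + 4*I)) = 1/(85891 + (70756 + 4*I)) = 1/(156647 + 4*I) = (156647 - 4*I)/24538282625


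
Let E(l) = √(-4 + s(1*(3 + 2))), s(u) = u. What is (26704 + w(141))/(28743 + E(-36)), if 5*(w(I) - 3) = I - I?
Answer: 26707/28744 ≈ 0.92913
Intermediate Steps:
w(I) = 3 (w(I) = 3 + (I - I)/5 = 3 + (⅕)*0 = 3 + 0 = 3)
E(l) = 1 (E(l) = √(-4 + 1*(3 + 2)) = √(-4 + 1*5) = √(-4 + 5) = √1 = 1)
(26704 + w(141))/(28743 + E(-36)) = (26704 + 3)/(28743 + 1) = 26707/28744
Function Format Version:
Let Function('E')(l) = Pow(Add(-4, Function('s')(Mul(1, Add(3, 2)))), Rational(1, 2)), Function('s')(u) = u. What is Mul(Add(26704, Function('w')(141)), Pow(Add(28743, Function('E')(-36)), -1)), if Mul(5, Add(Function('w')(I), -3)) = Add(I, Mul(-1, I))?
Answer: Rational(26707, 28744) ≈ 0.92913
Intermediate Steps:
Function('w')(I) = 3 (Function('w')(I) = Add(3, Mul(Rational(1, 5), Add(I, Mul(-1, I)))) = Add(3, Mul(Rational(1, 5), 0)) = Add(3, 0) = 3)
Function('E')(l) = 1 (Function('E')(l) = Pow(Add(-4, Mul(1, Add(3, 2))), Rational(1, 2)) = Pow(Add(-4, Mul(1, 5)), Rational(1, 2)) = Pow(Add(-4, 5), Rational(1, 2)) = Pow(1, Rational(1, 2)) = 1)
Mul(Add(26704, Function('w')(141)), Pow(Add(28743, Function('E')(-36)), -1)) = Mul(Add(26704, 3), Pow(Add(28743, 1), -1)) = Mul(26707, Pow(28744, -1)) = Mul(26707, Rational(1, 28744)) = Rational(26707, 28744)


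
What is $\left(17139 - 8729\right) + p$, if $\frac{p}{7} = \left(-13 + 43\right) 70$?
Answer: $23110$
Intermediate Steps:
$p = 14700$ ($p = 7 \left(-13 + 43\right) 70 = 7 \cdot 30 \cdot 70 = 7 \cdot 2100 = 14700$)
$\left(17139 - 8729\right) + p = \left(17139 - 8729\right) + 14700 = 8410 + 14700 = 23110$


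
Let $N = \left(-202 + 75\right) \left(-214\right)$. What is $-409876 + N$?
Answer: $-382698$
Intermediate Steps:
$N = 27178$ ($N = \left(-127\right) \left(-214\right) = 27178$)
$-409876 + N = -409876 + 27178 = -382698$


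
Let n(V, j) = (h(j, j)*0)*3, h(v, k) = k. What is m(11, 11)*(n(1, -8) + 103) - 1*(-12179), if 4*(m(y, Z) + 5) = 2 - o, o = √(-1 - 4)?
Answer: 23431/2 - 103*I*√5/4 ≈ 11716.0 - 57.579*I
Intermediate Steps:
o = I*√5 (o = √(-5) = I*√5 ≈ 2.2361*I)
m(y, Z) = -9/2 - I*√5/4 (m(y, Z) = -5 + (2 - I*√5)/4 = -5 + (½ - I*√5/4) = -9/2 - I*√5/4)
n(V, j) = 0 (n(V, j) = (j*0)*3 = 0*3 = 0)
m(11, 11)*(n(1, -8) + 103) - 1*(-12179) = (-9/2 - I*√5/4)*(0 + 103) - 1*(-12179) = (-9/2 - I*√5/4)*103 + 12179 = (-927/2 - 103*I*√5/4) + 12179 = 23431/2 - 103*I*√5/4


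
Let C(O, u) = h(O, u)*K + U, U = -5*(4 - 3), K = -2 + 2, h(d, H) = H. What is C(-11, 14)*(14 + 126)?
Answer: -700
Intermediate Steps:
K = 0
U = -5 (U = -5*1 = -5)
C(O, u) = -5 (C(O, u) = u*0 - 5 = 0 - 5 = -5)
C(-11, 14)*(14 + 126) = -5*(14 + 126) = -5*140 = -700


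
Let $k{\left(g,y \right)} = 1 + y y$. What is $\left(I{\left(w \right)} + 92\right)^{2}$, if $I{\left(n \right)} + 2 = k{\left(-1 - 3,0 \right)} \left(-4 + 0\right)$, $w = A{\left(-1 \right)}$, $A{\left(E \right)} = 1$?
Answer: $7396$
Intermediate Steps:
$w = 1$
$k{\left(g,y \right)} = 1 + y^{2}$
$I{\left(n \right)} = -6$ ($I{\left(n \right)} = -2 + \left(1 + 0^{2}\right) \left(-4 + 0\right) = -2 + \left(1 + 0\right) \left(-4\right) = -2 + 1 \left(-4\right) = -2 - 4 = -6$)
$\left(I{\left(w \right)} + 92\right)^{2} = \left(-6 + 92\right)^{2} = 86^{2} = 7396$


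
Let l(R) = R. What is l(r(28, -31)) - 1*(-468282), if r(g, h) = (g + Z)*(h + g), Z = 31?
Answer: 468105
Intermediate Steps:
r(g, h) = (31 + g)*(g + h) (r(g, h) = (g + 31)*(h + g) = (31 + g)*(g + h))
l(r(28, -31)) - 1*(-468282) = (28² + 31*28 + 31*(-31) + 28*(-31)) - 1*(-468282) = (784 + 868 - 961 - 868) + 468282 = -177 + 468282 = 468105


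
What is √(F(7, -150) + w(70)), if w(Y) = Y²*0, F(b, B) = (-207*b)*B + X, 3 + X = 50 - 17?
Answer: 2*√54345 ≈ 466.24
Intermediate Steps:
X = 30 (X = -3 + (50 - 17) = -3 + 33 = 30)
F(b, B) = 30 - 207*B*b (F(b, B) = (-207*b)*B + 30 = -207*B*b + 30 = 30 - 207*B*b)
w(Y) = 0
√(F(7, -150) + w(70)) = √((30 - 207*(-150)*7) + 0) = √((30 + 217350) + 0) = √(217380 + 0) = √217380 = 2*√54345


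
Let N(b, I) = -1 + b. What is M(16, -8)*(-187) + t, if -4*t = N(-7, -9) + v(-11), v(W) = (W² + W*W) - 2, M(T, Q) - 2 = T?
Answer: -3424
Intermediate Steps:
M(T, Q) = 2 + T
v(W) = -2 + 2*W² (v(W) = (W² + W²) - 2 = 2*W² - 2 = -2 + 2*W²)
t = -58 (t = -((-1 - 7) + (-2 + 2*(-11)²))/4 = -(-8 + (-2 + 2*121))/4 = -(-8 + (-2 + 242))/4 = -(-8 + 240)/4 = -¼*232 = -58)
M(16, -8)*(-187) + t = (2 + 16)*(-187) - 58 = 18*(-187) - 58 = -3366 - 58 = -3424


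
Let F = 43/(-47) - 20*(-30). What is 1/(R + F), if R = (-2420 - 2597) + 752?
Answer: -47/172298 ≈ -0.00027278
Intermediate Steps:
F = 28157/47 (F = 43*(-1/47) + 600 = -43/47 + 600 = 28157/47 ≈ 599.08)
R = -4265 (R = -5017 + 752 = -4265)
1/(R + F) = 1/(-4265 + 28157/47) = 1/(-172298/47) = -47/172298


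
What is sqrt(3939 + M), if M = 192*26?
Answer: sqrt(8931) ≈ 94.504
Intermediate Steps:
M = 4992
sqrt(3939 + M) = sqrt(3939 + 4992) = sqrt(8931)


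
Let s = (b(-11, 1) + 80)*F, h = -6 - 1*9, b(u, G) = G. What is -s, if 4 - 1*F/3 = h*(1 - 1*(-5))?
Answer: -22842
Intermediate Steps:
h = -15 (h = -6 - 9 = -15)
F = 282 (F = 12 - (-45)*(1 - 1*(-5)) = 12 - (-45)*(1 + 5) = 12 - (-45)*6 = 12 - 3*(-90) = 12 + 270 = 282)
s = 22842 (s = (1 + 80)*282 = 81*282 = 22842)
-s = -1*22842 = -22842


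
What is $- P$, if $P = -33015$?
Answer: $33015$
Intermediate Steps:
$- P = \left(-1\right) \left(-33015\right) = 33015$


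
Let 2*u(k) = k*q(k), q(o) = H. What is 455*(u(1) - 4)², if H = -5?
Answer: 76895/4 ≈ 19224.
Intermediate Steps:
q(o) = -5
u(k) = -5*k/2 (u(k) = (k*(-5))/2 = (-5*k)/2 = -5*k/2)
455*(u(1) - 4)² = 455*(-5/2*1 - 4)² = 455*(-5/2 - 4)² = 455*(-13/2)² = 455*(169/4) = 76895/4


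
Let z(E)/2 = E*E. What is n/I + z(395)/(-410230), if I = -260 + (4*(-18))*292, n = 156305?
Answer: -7076267235/873133532 ≈ -8.1044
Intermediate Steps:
z(E) = 2*E**2 (z(E) = 2*(E*E) = 2*E**2)
I = -21284 (I = -260 - 72*292 = -260 - 21024 = -21284)
n/I + z(395)/(-410230) = 156305/(-21284) + (2*395**2)/(-410230) = 156305*(-1/21284) + (2*156025)*(-1/410230) = -156305/21284 + 312050*(-1/410230) = -156305/21284 - 31205/41023 = -7076267235/873133532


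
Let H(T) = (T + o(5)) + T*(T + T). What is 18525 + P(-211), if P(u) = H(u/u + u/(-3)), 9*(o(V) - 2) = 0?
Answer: 258977/9 ≈ 28775.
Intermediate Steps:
o(V) = 2 (o(V) = 2 + (1/9)*0 = 2 + 0 = 2)
H(T) = 2 + T + 2*T**2 (H(T) = (T + 2) + T*(T + T) = (2 + T) + T*(2*T) = (2 + T) + 2*T**2 = 2 + T + 2*T**2)
P(u) = 3 + 2*(1 - u/3)**2 - u/3 (P(u) = 2 + (u/u + u/(-3)) + 2*(u/u + u/(-3))**2 = 2 + (1 + u*(-1/3)) + 2*(1 + u*(-1/3))**2 = 2 + (1 - u/3) + 2*(1 - u/3)**2 = 3 + 2*(1 - u/3)**2 - u/3)
18525 + P(-211) = 18525 + (5 - 5/3*(-211) + (2/9)*(-211)**2) = 18525 + (5 + 1055/3 + (2/9)*44521) = 18525 + (5 + 1055/3 + 89042/9) = 18525 + 92252/9 = 258977/9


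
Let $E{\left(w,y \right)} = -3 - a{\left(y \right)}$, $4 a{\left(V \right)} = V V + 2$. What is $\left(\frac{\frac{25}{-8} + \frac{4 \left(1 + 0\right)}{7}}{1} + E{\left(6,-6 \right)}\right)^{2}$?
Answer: $\frac{710649}{3136} \approx 226.61$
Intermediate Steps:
$a{\left(V \right)} = \frac{1}{2} + \frac{V^{2}}{4}$ ($a{\left(V \right)} = \frac{V V + 2}{4} = \frac{V^{2} + 2}{4} = \frac{2 + V^{2}}{4} = \frac{1}{2} + \frac{V^{2}}{4}$)
$E{\left(w,y \right)} = - \frac{7}{2} - \frac{y^{2}}{4}$ ($E{\left(w,y \right)} = -3 - \left(\frac{1}{2} + \frac{y^{2}}{4}\right) = - \frac{7}{2} - \frac{y^{2}}{4}$)
$\left(\frac{\frac{25}{-8} + \frac{4 \left(1 + 0\right)}{7}}{1} + E{\left(6,-6 \right)}\right)^{2} = \left(\frac{\frac{25}{-8} + \frac{4 \left(1 + 0\right)}{7}}{1} - \left(\frac{7}{2} + \frac{\left(-6\right)^{2}}{4}\right)\right)^{2} = \left(\left(25 \left(- \frac{1}{8}\right) + 4 \cdot 1 \cdot \frac{1}{7}\right) 1 - \frac{25}{2}\right)^{2} = \left(\left(- \frac{25}{8} + 4 \cdot \frac{1}{7}\right) 1 - \frac{25}{2}\right)^{2} = \left(\left(- \frac{25}{8} + \frac{4}{7}\right) 1 - \frac{25}{2}\right)^{2} = \left(\left(- \frac{143}{56}\right) 1 - \frac{25}{2}\right)^{2} = \left(- \frac{143}{56} - \frac{25}{2}\right)^{2} = \left(- \frac{843}{56}\right)^{2} = \frac{710649}{3136}$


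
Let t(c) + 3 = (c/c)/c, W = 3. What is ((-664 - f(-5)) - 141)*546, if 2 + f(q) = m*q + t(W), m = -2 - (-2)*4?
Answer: -420602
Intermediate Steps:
t(c) = -3 + 1/c (t(c) = -3 + (c/c)/c = -3 + 1/c)
m = 6 (m = -2 - 1*(-8) = -2 + 8 = 6)
f(q) = -14/3 + 6*q (f(q) = -2 + (6*q + (-3 + 1/3)) = -2 + (6*q + (-3 + ⅓)) = -2 + (6*q - 8/3) = -2 + (-8/3 + 6*q) = -14/3 + 6*q)
((-664 - f(-5)) - 141)*546 = ((-664 - (-14/3 + 6*(-5))) - 141)*546 = ((-664 - (-14/3 - 30)) - 141)*546 = ((-664 - 1*(-104/3)) - 141)*546 = ((-664 + 104/3) - 141)*546 = (-1888/3 - 141)*546 = -2311/3*546 = -420602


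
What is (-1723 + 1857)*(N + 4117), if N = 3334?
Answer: 998434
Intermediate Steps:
(-1723 + 1857)*(N + 4117) = (-1723 + 1857)*(3334 + 4117) = 134*7451 = 998434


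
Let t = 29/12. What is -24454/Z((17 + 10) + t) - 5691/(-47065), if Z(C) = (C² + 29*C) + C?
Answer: -164301199341/11845742785 ≈ -13.870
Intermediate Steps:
t = 29/12 (t = 29*(1/12) = 29/12 ≈ 2.4167)
Z(C) = C² + 30*C
-24454/Z((17 + 10) + t) - 5691/(-47065) = -24454*1/((30 + ((17 + 10) + 29/12))*((17 + 10) + 29/12)) - 5691/(-47065) = -24454*1/((27 + 29/12)*(30 + (27 + 29/12))) - 5691*(-1/47065) = -24454*12/(353*(30 + 353/12)) + 5691/47065 = -24454/((353/12)*(713/12)) + 5691/47065 = -24454/251689/144 + 5691/47065 = -24454*144/251689 + 5691/47065 = -3521376/251689 + 5691/47065 = -164301199341/11845742785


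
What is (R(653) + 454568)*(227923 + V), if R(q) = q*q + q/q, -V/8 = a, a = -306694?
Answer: 2362320482550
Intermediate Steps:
V = 2453552 (V = -8*(-306694) = 2453552)
R(q) = 1 + q**2 (R(q) = q**2 + 1 = 1 + q**2)
(R(653) + 454568)*(227923 + V) = ((1 + 653**2) + 454568)*(227923 + 2453552) = ((1 + 426409) + 454568)*2681475 = (426410 + 454568)*2681475 = 880978*2681475 = 2362320482550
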